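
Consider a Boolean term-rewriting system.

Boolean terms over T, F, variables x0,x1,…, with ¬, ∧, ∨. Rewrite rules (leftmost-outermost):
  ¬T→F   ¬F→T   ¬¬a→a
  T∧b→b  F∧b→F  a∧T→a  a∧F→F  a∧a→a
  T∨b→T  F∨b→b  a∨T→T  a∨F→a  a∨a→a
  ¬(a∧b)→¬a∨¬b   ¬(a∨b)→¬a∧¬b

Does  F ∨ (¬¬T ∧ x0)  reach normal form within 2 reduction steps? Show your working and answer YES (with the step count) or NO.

  start: F ∨ (¬¬T ∧ x0)
  [1] ¬¬T ∧ x0
  [2] T ∧ x0

Answer: NO — after 2 steps the term is T ∧ x0, not yet normal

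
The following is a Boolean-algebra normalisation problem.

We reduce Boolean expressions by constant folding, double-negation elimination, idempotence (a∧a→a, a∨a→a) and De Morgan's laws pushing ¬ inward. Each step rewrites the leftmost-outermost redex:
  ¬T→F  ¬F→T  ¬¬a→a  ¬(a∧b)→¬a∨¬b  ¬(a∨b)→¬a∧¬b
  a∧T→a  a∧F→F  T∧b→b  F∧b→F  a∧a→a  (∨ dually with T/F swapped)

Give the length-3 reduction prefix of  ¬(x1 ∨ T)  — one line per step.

  start: ¬(x1 ∨ T)
  step 1: ¬x1 ∧ ¬T
  step 2: ¬x1 ∧ F
  step 3: F

Answer: after 3 steps: F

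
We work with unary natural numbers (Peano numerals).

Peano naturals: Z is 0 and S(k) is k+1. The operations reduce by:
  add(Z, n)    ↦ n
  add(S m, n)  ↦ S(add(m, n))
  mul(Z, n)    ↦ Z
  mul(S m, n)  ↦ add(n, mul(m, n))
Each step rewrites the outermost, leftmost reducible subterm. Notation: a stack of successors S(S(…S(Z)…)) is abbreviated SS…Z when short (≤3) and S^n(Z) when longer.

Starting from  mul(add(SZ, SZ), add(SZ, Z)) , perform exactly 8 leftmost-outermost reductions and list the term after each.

Answer: after 8 steps: S(add(add(SZ, Z), mul(Z, add(SZ, Z))))

Reduction:
  start: mul(add(SZ, SZ), add(SZ, Z))
  step 1: mul(S(add(Z, SZ)), add(SZ, Z))
  step 2: add(add(SZ, Z), mul(add(Z, SZ), add(SZ, Z)))
  step 3: add(S(add(Z, Z)), mul(add(Z, SZ), add(SZ, Z)))
  step 4: S(add(add(Z, Z), mul(add(Z, SZ), add(SZ, Z))))
  step 5: S(add(Z, mul(add(Z, SZ), add(SZ, Z))))
  step 6: S(mul(add(Z, SZ), add(SZ, Z)))
  step 7: S(mul(SZ, add(SZ, Z)))
  step 8: S(add(add(SZ, Z), mul(Z, add(SZ, Z))))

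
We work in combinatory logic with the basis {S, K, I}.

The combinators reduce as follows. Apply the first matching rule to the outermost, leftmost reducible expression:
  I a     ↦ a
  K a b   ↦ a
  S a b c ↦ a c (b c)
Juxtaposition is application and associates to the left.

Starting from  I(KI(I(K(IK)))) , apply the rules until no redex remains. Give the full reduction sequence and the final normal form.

Answer: normal form = I  (in 2 steps)

Reduction:
  start: I(KI(I(K(IK))))
  step 1: KI(I(K(IK)))
  step 2: I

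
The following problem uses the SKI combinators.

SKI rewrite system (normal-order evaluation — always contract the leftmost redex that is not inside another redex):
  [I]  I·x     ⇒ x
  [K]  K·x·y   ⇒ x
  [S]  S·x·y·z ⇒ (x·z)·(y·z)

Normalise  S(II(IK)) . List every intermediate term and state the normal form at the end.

Answer: normal form = SK  (in 3 steps)

Derivation:
  start: S(II(IK))
  step 1: S(I(IK))
  step 2: S(IK)
  step 3: SK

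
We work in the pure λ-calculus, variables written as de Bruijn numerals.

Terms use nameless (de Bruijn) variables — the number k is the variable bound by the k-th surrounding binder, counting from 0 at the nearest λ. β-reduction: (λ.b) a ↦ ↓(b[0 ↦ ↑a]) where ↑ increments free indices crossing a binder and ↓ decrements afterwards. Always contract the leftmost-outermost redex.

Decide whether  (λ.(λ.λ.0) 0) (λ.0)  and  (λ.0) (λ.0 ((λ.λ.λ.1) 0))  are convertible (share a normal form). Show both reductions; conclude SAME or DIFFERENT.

Term A:
  start: (λ.(λ.λ.0) 0) (λ.0)
  →1  (λ.λ.0) (λ.0)
  →2  λ.0

Term B:
  start: (λ.0) (λ.0 ((λ.λ.λ.1) 0))
  →1  λ.0 ((λ.λ.λ.1) 0)
  →2  λ.0 (λ.λ.1)

Answer: DIFFERENT — A ⇓ λ.0, B ⇓ λ.0 (λ.λ.1)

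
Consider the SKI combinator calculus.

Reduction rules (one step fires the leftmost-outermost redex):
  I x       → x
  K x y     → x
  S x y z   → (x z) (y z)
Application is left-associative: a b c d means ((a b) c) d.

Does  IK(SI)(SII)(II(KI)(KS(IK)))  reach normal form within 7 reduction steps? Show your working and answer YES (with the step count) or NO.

Answer: YES — reaches normal form SII in 5 ≤ 7 steps

Working:
  start: IK(SI)(SII)(II(KI)(KS(IK)))
  [1] K(SI)(SII)(II(KI)(KS(IK)))
  [2] SI(II(KI)(KS(IK)))
  [3] SI(I(KI)(KS(IK)))
  [4] SI(KI(KS(IK)))
  [5] SII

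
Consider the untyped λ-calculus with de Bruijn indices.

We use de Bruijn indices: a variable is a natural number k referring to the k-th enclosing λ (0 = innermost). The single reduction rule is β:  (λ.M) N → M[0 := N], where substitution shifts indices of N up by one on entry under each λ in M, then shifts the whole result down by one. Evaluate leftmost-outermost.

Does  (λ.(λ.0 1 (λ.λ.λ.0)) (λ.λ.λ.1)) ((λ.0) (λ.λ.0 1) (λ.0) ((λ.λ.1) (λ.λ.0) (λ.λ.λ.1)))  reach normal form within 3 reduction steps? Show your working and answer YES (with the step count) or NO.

  start: (λ.(λ.0 1 (λ.λ.λ.0)) (λ.λ.λ.1)) ((λ.0) (λ.λ.0 1) (λ.0) ((λ.λ.1) (λ.λ.0) (λ.λ.λ.1)))
  →1  (λ.0 ((λ.0) (λ.λ.0 1) (λ.0) ((λ.λ.1) (λ.λ.0) (λ.λ.λ.1))) (λ.λ.λ.0)) (λ.λ.λ.1)
  →2  (λ.λ.λ.1) ((λ.0) (λ.λ.0 1) (λ.0) ((λ.λ.1) (λ.λ.0) (λ.λ.λ.1))) (λ.λ.λ.0)
  →3  (λ.λ.1) (λ.λ.λ.0)

Answer: NO — after 3 steps the term is (λ.λ.1) (λ.λ.λ.0), not yet normal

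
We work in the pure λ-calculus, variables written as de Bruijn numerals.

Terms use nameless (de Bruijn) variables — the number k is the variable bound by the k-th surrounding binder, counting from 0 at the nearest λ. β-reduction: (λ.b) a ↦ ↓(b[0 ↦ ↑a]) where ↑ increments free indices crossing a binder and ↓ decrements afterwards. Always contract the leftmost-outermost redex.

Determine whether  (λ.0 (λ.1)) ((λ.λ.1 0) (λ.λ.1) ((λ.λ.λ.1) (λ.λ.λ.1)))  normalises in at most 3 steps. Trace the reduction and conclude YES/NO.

  start: (λ.0 (λ.1)) ((λ.λ.1 0) (λ.λ.1) ((λ.λ.λ.1) (λ.λ.λ.1)))
  step 1: (λ.λ.1 0) (λ.λ.1) ((λ.λ.λ.1) (λ.λ.λ.1)) (λ.(λ.λ.1 0) (λ.λ.1) ((λ.λ.λ.1) (λ.λ.λ.1)))
  step 2: (λ.(λ.λ.1) 0) ((λ.λ.λ.1) (λ.λ.λ.1)) (λ.(λ.λ.1 0) (λ.λ.1) ((λ.λ.λ.1) (λ.λ.λ.1)))
  step 3: (λ.λ.1) ((λ.λ.λ.1) (λ.λ.λ.1)) (λ.(λ.λ.1 0) (λ.λ.1) ((λ.λ.λ.1) (λ.λ.λ.1)))

Answer: NO — after 3 steps the term is (λ.λ.1) ((λ.λ.λ.1) (λ.λ.λ.1)) (λ.(λ.λ.1 0) (λ.λ.1) ((λ.λ.λ.1) (λ.λ.λ.1))), not yet normal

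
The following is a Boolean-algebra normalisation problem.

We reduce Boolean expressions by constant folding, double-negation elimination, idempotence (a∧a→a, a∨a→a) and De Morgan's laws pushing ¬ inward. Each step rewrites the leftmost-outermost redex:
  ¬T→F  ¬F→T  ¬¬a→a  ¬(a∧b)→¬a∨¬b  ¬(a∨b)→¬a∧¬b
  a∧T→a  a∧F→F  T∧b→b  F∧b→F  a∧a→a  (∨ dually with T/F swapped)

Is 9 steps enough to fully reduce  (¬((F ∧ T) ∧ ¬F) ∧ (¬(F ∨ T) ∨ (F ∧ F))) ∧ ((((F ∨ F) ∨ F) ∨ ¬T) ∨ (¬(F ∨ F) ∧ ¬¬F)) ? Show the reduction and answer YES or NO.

Answer: NO — after 9 steps the term is (¬T ∨ (F ∧ F)) ∧ ((((F ∨ F) ∨ F) ∨ ¬T) ∨ (¬(F ∨ F) ∧ ¬¬F)), not yet normal

Derivation:
  start: (¬((F ∧ T) ∧ ¬F) ∧ (¬(F ∨ T) ∨ (F ∧ F))) ∧ ((((F ∨ F) ∨ F) ∨ ¬T) ∨ (¬(F ∨ F) ∧ ¬¬F))
  [1] ((¬(F ∧ T) ∨ ¬¬F) ∧ (¬(F ∨ T) ∨ (F ∧ F))) ∧ ((((F ∨ F) ∨ F) ∨ ¬T) ∨ (¬(F ∨ F) ∧ ¬¬F))
  [2] (((¬F ∨ ¬T) ∨ ¬¬F) ∧ (¬(F ∨ T) ∨ (F ∧ F))) ∧ ((((F ∨ F) ∨ F) ∨ ¬T) ∨ (¬(F ∨ F) ∧ ¬¬F))
  [3] (((T ∨ ¬T) ∨ ¬¬F) ∧ (¬(F ∨ T) ∨ (F ∧ F))) ∧ ((((F ∨ F) ∨ F) ∨ ¬T) ∨ (¬(F ∨ F) ∧ ¬¬F))
  [4] ((T ∨ ¬¬F) ∧ (¬(F ∨ T) ∨ (F ∧ F))) ∧ ((((F ∨ F) ∨ F) ∨ ¬T) ∨ (¬(F ∨ F) ∧ ¬¬F))
  [5] (T ∧ (¬(F ∨ T) ∨ (F ∧ F))) ∧ ((((F ∨ F) ∨ F) ∨ ¬T) ∨ (¬(F ∨ F) ∧ ¬¬F))
  [6] (¬(F ∨ T) ∨ (F ∧ F)) ∧ ((((F ∨ F) ∨ F) ∨ ¬T) ∨ (¬(F ∨ F) ∧ ¬¬F))
  [7] ((¬F ∧ ¬T) ∨ (F ∧ F)) ∧ ((((F ∨ F) ∨ F) ∨ ¬T) ∨ (¬(F ∨ F) ∧ ¬¬F))
  [8] ((T ∧ ¬T) ∨ (F ∧ F)) ∧ ((((F ∨ F) ∨ F) ∨ ¬T) ∨ (¬(F ∨ F) ∧ ¬¬F))
  [9] (¬T ∨ (F ∧ F)) ∧ ((((F ∨ F) ∨ F) ∨ ¬T) ∨ (¬(F ∨ F) ∧ ¬¬F))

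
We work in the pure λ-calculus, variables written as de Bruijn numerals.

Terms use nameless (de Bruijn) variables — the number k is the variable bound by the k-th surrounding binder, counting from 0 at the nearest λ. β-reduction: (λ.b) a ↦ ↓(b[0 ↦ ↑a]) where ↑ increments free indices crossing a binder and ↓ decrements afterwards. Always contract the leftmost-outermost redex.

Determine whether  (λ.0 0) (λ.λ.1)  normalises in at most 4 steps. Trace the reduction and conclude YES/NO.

  start: (λ.0 0) (λ.λ.1)
  →1  (λ.λ.1) (λ.λ.1)
  →2  λ.λ.λ.1

Answer: YES — reaches normal form λ.λ.λ.1 in 2 ≤ 4 steps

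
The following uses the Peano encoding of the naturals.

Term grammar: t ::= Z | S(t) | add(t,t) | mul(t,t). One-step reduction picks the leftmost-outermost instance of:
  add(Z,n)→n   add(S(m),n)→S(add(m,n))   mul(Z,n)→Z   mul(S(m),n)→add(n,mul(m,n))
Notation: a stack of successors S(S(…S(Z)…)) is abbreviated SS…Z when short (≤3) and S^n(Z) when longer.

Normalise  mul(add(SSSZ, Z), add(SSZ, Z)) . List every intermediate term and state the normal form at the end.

Answer: normal form = S^6(Z)  (in 26 steps)

Derivation:
  start: mul(add(SSSZ, Z), add(SSZ, Z))
  step 1: mul(S(add(SSZ, Z)), add(SSZ, Z))
  step 2: add(add(SSZ, Z), mul(add(SSZ, Z), add(SSZ, Z)))
  step 3: add(S(add(SZ, Z)), mul(add(SSZ, Z), add(SSZ, Z)))
  step 4: S(add(add(SZ, Z), mul(add(SSZ, Z), add(SSZ, Z))))
  step 5: S(add(S(add(Z, Z)), mul(add(SSZ, Z), add(SSZ, Z))))
  step 6: S(S(add(add(Z, Z), mul(add(SSZ, Z), add(SSZ, Z)))))
  step 7: S(S(add(Z, mul(add(SSZ, Z), add(SSZ, Z)))))
  step 8: S(S(mul(add(SSZ, Z), add(SSZ, Z))))
  step 9: S(S(mul(S(add(SZ, Z)), add(SSZ, Z))))
  step 10: S(S(add(add(SSZ, Z), mul(add(SZ, Z), add(SSZ, Z)))))
  step 11: S(S(add(S(add(SZ, Z)), mul(add(SZ, Z), add(SSZ, Z)))))
  step 12: S(S(S(add(add(SZ, Z), mul(add(SZ, Z), add(SSZ, Z))))))
  step 13: S(S(S(add(S(add(Z, Z)), mul(add(SZ, Z), add(SSZ, Z))))))
  step 14: S(S(S(S(add(add(Z, Z), mul(add(SZ, Z), add(SSZ, Z)))))))
  step 15: S(S(S(S(add(Z, mul(add(SZ, Z), add(SSZ, Z)))))))
  step 16: S(S(S(S(mul(add(SZ, Z), add(SSZ, Z))))))
  step 17: S(S(S(S(mul(S(add(Z, Z)), add(SSZ, Z))))))
  step 18: S(S(S(S(add(add(SSZ, Z), mul(add(Z, Z), add(SSZ, Z)))))))
  step 19: S(S(S(S(add(S(add(SZ, Z)), mul(add(Z, Z), add(SSZ, Z)))))))
  step 20: S(S(S(S(S(add(add(SZ, Z), mul(add(Z, Z), add(SSZ, Z))))))))
  step 21: S(S(S(S(S(add(S(add(Z, Z)), mul(add(Z, Z), add(SSZ, Z))))))))
  step 22: S(S(S(S(S(S(add(add(Z, Z), mul(add(Z, Z), add(SSZ, Z)))))))))
  step 23: S(S(S(S(S(S(add(Z, mul(add(Z, Z), add(SSZ, Z)))))))))
  step 24: S(S(S(S(S(S(mul(add(Z, Z), add(SSZ, Z))))))))
  step 25: S(S(S(S(S(S(mul(Z, add(SSZ, Z))))))))
  step 26: S^6(Z)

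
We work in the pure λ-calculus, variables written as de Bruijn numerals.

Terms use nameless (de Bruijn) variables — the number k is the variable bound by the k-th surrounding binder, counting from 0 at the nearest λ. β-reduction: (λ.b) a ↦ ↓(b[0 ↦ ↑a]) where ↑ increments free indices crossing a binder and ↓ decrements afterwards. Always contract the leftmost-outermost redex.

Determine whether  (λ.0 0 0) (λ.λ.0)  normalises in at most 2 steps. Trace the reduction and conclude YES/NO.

Answer: NO — after 2 steps the term is (λ.0) (λ.λ.0), not yet normal

Derivation:
  start: (λ.0 0 0) (λ.λ.0)
  →1  (λ.λ.0) (λ.λ.0) (λ.λ.0)
  →2  (λ.0) (λ.λ.0)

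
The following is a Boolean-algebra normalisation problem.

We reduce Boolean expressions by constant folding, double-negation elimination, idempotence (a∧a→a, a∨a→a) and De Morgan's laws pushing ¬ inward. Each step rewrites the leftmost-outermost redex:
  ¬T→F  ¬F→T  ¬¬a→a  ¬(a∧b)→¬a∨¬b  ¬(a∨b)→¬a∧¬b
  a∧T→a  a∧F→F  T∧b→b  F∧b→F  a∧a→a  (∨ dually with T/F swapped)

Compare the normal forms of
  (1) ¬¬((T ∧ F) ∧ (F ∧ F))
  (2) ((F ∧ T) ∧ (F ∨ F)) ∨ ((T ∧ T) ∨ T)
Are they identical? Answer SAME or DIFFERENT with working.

Answer: DIFFERENT — A ⇓ F, B ⇓ T

Working:
Term A:
  start: ¬¬((T ∧ F) ∧ (F ∧ F))
  step 1: (T ∧ F) ∧ (F ∧ F)
  step 2: F ∧ (F ∧ F)
  step 3: F

Term B:
  start: ((F ∧ T) ∧ (F ∨ F)) ∨ ((T ∧ T) ∨ T)
  step 1: (F ∧ (F ∨ F)) ∨ ((T ∧ T) ∨ T)
  step 2: F ∨ ((T ∧ T) ∨ T)
  step 3: (T ∧ T) ∨ T
  step 4: T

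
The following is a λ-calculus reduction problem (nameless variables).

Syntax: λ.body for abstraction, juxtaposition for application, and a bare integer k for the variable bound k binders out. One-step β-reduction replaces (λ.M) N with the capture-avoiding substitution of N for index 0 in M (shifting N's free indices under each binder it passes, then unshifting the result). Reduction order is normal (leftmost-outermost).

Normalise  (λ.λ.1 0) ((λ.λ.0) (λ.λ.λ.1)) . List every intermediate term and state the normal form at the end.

Answer: normal form = λ.0  (in 3 steps)

Derivation:
  start: (λ.λ.1 0) ((λ.λ.0) (λ.λ.λ.1))
  step 1: λ.(λ.λ.0) (λ.λ.λ.1) 0
  step 2: λ.(λ.0) 0
  step 3: λ.0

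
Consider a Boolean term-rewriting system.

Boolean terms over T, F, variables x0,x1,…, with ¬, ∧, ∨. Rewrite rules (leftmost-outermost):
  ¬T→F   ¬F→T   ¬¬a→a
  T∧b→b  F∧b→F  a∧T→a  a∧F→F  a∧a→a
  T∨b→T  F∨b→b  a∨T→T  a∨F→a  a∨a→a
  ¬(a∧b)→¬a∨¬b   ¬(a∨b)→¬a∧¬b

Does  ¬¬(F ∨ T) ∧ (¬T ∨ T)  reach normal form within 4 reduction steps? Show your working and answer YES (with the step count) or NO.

Answer: YES — reaches normal form T in 4 ≤ 4 steps

Derivation:
  start: ¬¬(F ∨ T) ∧ (¬T ∨ T)
  [1] (F ∨ T) ∧ (¬T ∨ T)
  [2] T ∧ (¬T ∨ T)
  [3] ¬T ∨ T
  [4] T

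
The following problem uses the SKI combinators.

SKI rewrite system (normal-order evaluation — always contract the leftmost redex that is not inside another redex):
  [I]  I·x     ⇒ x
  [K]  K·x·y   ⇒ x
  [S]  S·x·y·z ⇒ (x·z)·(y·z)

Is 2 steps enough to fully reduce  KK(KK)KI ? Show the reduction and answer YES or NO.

  start: KK(KK)KI
  →1  KKI
  →2  K

Answer: YES — reaches normal form K in 2 ≤ 2 steps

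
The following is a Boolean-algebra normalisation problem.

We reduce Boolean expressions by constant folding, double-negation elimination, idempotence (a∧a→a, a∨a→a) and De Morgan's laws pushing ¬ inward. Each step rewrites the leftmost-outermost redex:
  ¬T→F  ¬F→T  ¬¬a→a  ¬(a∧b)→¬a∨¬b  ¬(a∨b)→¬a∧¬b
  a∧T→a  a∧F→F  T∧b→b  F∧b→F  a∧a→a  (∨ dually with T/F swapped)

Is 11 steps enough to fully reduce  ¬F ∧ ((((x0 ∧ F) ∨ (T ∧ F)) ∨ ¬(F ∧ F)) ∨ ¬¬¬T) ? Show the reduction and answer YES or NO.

Answer: YES — reaches normal form T in 10 ≤ 11 steps

Working:
  start: ¬F ∧ ((((x0 ∧ F) ∨ (T ∧ F)) ∨ ¬(F ∧ F)) ∨ ¬¬¬T)
  step 1: T ∧ ((((x0 ∧ F) ∨ (T ∧ F)) ∨ ¬(F ∧ F)) ∨ ¬¬¬T)
  step 2: (((x0 ∧ F) ∨ (T ∧ F)) ∨ ¬(F ∧ F)) ∨ ¬¬¬T
  step 3: ((F ∨ (T ∧ F)) ∨ ¬(F ∧ F)) ∨ ¬¬¬T
  step 4: ((T ∧ F) ∨ ¬(F ∧ F)) ∨ ¬¬¬T
  step 5: (F ∨ ¬(F ∧ F)) ∨ ¬¬¬T
  step 6: ¬(F ∧ F) ∨ ¬¬¬T
  step 7: (¬F ∨ ¬F) ∨ ¬¬¬T
  step 8: ¬F ∨ ¬¬¬T
  step 9: T ∨ ¬¬¬T
  step 10: T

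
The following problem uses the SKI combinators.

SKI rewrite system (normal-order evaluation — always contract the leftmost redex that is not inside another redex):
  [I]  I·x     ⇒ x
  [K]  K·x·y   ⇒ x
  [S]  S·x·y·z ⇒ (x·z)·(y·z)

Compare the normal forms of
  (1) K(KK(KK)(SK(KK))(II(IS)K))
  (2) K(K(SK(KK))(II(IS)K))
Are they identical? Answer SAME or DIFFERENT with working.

Term A:
  start: K(KK(KK)(SK(KK))(II(IS)K))
  →1  K(K(SK(KK))(II(IS)K))
  →2  K(SK(KK))

Term B:
  start: K(K(SK(KK))(II(IS)K))
  →1  K(SK(KK))

Answer: SAME — A ⇓ K(SK(KK)), B ⇓ K(SK(KK))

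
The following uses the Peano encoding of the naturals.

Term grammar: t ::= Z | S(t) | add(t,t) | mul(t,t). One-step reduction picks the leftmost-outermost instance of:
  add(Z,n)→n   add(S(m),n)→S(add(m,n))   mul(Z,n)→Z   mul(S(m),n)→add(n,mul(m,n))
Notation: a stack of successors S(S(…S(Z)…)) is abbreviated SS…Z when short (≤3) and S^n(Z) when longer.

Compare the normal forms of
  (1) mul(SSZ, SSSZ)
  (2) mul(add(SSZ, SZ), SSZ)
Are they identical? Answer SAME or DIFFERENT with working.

Term A:
  start: mul(SSZ, SSSZ)
  step 1: add(SSSZ, mul(SZ, SSSZ))
  step 2: S(add(SSZ, mul(SZ, SSSZ)))
  step 3: S(S(add(SZ, mul(SZ, SSSZ))))
  step 4: S(S(S(add(Z, mul(SZ, SSSZ)))))
  step 5: S(S(S(mul(SZ, SSSZ))))
  step 6: S(S(S(add(SSSZ, mul(Z, SSSZ)))))
  step 7: S(S(S(S(add(SSZ, mul(Z, SSSZ))))))
  step 8: S(S(S(S(S(add(SZ, mul(Z, SSSZ)))))))
  step 9: S(S(S(S(S(S(add(Z, mul(Z, SSSZ))))))))
  step 10: S(S(S(S(S(S(mul(Z, SSSZ)))))))
  step 11: S^6(Z)

Term B:
  start: mul(add(SSZ, SZ), SSZ)
  step 1: mul(S(add(SZ, SZ)), SSZ)
  step 2: add(SSZ, mul(add(SZ, SZ), SSZ))
  step 3: S(add(SZ, mul(add(SZ, SZ), SSZ)))
  step 4: S(S(add(Z, mul(add(SZ, SZ), SSZ))))
  step 5: S(S(mul(add(SZ, SZ), SSZ)))
  step 6: S(S(mul(S(add(Z, SZ)), SSZ)))
  step 7: S(S(add(SSZ, mul(add(Z, SZ), SSZ))))
  step 8: S(S(S(add(SZ, mul(add(Z, SZ), SSZ)))))
  step 9: S(S(S(S(add(Z, mul(add(Z, SZ), SSZ))))))
  step 10: S(S(S(S(mul(add(Z, SZ), SSZ)))))
  step 11: S(S(S(S(mul(SZ, SSZ)))))
  step 12: S(S(S(S(add(SSZ, mul(Z, SSZ))))))
  step 13: S(S(S(S(S(add(SZ, mul(Z, SSZ)))))))
  step 14: S(S(S(S(S(S(add(Z, mul(Z, SSZ))))))))
  step 15: S(S(S(S(S(S(mul(Z, SSZ)))))))
  step 16: S^6(Z)

Answer: SAME — A ⇓ S^6(Z), B ⇓ S^6(Z)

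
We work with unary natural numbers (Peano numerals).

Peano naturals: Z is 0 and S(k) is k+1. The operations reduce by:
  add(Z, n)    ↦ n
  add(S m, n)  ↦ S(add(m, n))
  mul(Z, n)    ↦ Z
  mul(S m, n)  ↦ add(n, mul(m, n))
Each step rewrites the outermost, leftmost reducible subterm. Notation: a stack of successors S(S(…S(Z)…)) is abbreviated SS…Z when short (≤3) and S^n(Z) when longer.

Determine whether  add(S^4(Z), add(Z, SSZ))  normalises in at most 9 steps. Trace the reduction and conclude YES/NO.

  start: add(S^4(Z), add(Z, SSZ))
  [1] S(add(SSSZ, add(Z, SSZ)))
  [2] S(S(add(SSZ, add(Z, SSZ))))
  [3] S(S(S(add(SZ, add(Z, SSZ)))))
  [4] S(S(S(S(add(Z, add(Z, SSZ))))))
  [5] S(S(S(S(add(Z, SSZ)))))
  [6] S^6(Z)

Answer: YES — reaches normal form S^6(Z) in 6 ≤ 9 steps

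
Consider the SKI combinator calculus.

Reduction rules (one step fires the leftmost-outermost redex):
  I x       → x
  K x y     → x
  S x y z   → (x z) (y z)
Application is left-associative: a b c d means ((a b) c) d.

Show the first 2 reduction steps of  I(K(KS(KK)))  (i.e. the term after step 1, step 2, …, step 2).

Answer: after 2 steps: KS

Derivation:
  start: I(K(KS(KK)))
  step 1: K(KS(KK))
  step 2: KS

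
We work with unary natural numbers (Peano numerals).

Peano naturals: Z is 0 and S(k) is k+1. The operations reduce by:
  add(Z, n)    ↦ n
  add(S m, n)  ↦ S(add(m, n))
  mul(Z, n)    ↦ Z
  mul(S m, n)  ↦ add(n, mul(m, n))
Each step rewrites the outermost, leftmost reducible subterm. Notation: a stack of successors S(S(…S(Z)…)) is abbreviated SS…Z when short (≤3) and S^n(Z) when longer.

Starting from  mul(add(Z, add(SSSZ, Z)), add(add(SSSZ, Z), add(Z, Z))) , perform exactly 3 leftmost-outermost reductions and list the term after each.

  start: mul(add(Z, add(SSSZ, Z)), add(add(SSSZ, Z), add(Z, Z)))
  →1  mul(add(SSSZ, Z), add(add(SSSZ, Z), add(Z, Z)))
  →2  mul(S(add(SSZ, Z)), add(add(SSSZ, Z), add(Z, Z)))
  →3  add(add(add(SSSZ, Z), add(Z, Z)), mul(add(SSZ, Z), add(add(SSSZ, Z), add(Z, Z))))

Answer: after 3 steps: add(add(add(SSSZ, Z), add(Z, Z)), mul(add(SSZ, Z), add(add(SSSZ, Z), add(Z, Z))))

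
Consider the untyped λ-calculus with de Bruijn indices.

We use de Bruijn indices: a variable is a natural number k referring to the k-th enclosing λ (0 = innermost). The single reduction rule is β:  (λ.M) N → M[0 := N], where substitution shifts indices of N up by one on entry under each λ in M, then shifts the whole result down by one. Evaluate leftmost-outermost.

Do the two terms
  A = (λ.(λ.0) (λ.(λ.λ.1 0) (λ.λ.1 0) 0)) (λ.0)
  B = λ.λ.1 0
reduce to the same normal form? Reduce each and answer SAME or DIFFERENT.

Answer: SAME — A ⇓ λ.λ.1 0, B ⇓ λ.λ.1 0

Derivation:
Term A:
  start: (λ.(λ.0) (λ.(λ.λ.1 0) (λ.λ.1 0) 0)) (λ.0)
  →1  (λ.0) (λ.(λ.λ.1 0) (λ.λ.1 0) 0)
  →2  λ.(λ.λ.1 0) (λ.λ.1 0) 0
  →3  λ.(λ.(λ.λ.1 0) 0) 0
  →4  λ.(λ.λ.1 0) 0
  →5  λ.λ.1 0

Term B:
  start: λ.λ.1 0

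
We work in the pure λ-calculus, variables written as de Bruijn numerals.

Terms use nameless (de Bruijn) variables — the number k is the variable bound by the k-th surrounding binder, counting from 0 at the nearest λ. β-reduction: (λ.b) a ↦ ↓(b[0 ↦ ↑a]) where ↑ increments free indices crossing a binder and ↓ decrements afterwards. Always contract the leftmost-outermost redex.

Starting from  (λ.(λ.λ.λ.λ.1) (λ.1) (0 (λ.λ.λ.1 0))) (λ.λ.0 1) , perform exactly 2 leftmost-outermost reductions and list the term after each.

  start: (λ.(λ.λ.λ.λ.1) (λ.1) (0 (λ.λ.λ.1 0))) (λ.λ.0 1)
  →1  (λ.λ.λ.λ.1) (λ.λ.λ.0 1) ((λ.λ.0 1) (λ.λ.λ.1 0))
  →2  (λ.λ.λ.1) ((λ.λ.0 1) (λ.λ.λ.1 0))

Answer: after 2 steps: (λ.λ.λ.1) ((λ.λ.0 1) (λ.λ.λ.1 0))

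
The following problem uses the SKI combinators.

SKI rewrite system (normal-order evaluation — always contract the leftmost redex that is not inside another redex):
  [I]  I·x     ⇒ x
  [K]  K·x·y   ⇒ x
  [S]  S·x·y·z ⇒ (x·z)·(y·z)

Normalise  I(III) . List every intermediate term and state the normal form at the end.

  start: I(III)
  step 1: III
  step 2: II
  step 3: I

Answer: normal form = I  (in 3 steps)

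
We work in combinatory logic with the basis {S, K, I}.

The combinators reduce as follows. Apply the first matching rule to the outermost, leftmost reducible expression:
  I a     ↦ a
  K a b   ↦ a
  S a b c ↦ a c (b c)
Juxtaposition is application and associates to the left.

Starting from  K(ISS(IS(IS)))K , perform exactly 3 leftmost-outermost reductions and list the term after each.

Answer: after 3 steps: SS(S(IS))

Working:
  start: K(ISS(IS(IS)))K
  step 1: ISS(IS(IS))
  step 2: SS(IS(IS))
  step 3: SS(S(IS))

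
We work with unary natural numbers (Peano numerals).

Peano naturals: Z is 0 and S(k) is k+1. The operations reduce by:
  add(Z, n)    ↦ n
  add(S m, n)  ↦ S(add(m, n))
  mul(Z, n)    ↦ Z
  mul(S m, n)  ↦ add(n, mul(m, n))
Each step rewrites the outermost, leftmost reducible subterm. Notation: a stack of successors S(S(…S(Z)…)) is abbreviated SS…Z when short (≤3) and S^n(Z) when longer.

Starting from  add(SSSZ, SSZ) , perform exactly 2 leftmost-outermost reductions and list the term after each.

  start: add(SSSZ, SSZ)
  [1] S(add(SSZ, SSZ))
  [2] S(S(add(SZ, SSZ)))

Answer: after 2 steps: S(S(add(SZ, SSZ)))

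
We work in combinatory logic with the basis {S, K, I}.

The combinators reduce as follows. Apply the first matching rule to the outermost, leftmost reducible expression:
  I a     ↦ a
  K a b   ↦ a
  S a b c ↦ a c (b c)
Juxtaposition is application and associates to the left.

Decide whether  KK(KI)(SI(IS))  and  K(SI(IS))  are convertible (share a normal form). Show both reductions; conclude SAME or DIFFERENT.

Answer: SAME — A ⇓ K(SIS), B ⇓ K(SIS)

Derivation:
Term A:
  start: KK(KI)(SI(IS))
  [1] K(SI(IS))
  [2] K(SIS)

Term B:
  start: K(SI(IS))
  [1] K(SIS)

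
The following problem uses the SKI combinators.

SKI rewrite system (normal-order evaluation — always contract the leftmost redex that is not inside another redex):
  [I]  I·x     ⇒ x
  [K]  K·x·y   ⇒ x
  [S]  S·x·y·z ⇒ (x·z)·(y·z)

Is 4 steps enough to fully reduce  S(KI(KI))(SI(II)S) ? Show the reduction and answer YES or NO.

Answer: NO — after 4 steps the term is SI(S(IS)), not yet normal

Reduction:
  start: S(KI(KI))(SI(II)S)
  step 1: SI(SI(II)S)
  step 2: SI(IS(IIS))
  step 3: SI(S(IIS))
  step 4: SI(S(IS))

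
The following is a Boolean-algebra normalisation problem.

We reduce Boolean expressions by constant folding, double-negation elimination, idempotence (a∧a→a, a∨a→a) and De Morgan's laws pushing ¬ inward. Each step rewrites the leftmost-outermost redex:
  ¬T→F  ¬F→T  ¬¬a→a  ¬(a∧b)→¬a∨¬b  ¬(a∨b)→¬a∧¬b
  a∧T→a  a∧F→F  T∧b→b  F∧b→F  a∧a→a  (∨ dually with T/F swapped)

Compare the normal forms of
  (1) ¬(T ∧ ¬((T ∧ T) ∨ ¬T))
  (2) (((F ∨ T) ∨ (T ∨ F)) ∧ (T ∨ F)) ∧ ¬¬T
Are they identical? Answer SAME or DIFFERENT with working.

Answer: SAME — A ⇓ T, B ⇓ T

Reduction:
Term A:
  start: ¬(T ∧ ¬((T ∧ T) ∨ ¬T))
  →1  ¬T ∨ ¬¬((T ∧ T) ∨ ¬T)
  →2  F ∨ ¬¬((T ∧ T) ∨ ¬T)
  →3  ¬¬((T ∧ T) ∨ ¬T)
  →4  (T ∧ T) ∨ ¬T
  →5  T ∨ ¬T
  →6  T

Term B:
  start: (((F ∨ T) ∨ (T ∨ F)) ∧ (T ∨ F)) ∧ ¬¬T
  →1  ((T ∨ (T ∨ F)) ∧ (T ∨ F)) ∧ ¬¬T
  →2  (T ∧ (T ∨ F)) ∧ ¬¬T
  →3  (T ∨ F) ∧ ¬¬T
  →4  T ∧ ¬¬T
  →5  ¬¬T
  →6  T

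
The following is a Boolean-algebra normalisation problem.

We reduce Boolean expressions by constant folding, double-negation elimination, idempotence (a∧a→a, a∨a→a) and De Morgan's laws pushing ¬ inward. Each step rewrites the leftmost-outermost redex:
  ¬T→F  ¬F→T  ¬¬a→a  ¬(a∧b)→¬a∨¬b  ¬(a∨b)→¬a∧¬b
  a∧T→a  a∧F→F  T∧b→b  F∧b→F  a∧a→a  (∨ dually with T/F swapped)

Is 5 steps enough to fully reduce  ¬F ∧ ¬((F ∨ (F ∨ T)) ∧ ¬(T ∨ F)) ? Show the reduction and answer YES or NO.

Answer: NO — after 5 steps the term is (T ∧ ¬(F ∨ T)) ∨ ¬¬(T ∨ F), not yet normal

Reduction:
  start: ¬F ∧ ¬((F ∨ (F ∨ T)) ∧ ¬(T ∨ F))
  →1  T ∧ ¬((F ∨ (F ∨ T)) ∧ ¬(T ∨ F))
  →2  ¬((F ∨ (F ∨ T)) ∧ ¬(T ∨ F))
  →3  ¬(F ∨ (F ∨ T)) ∨ ¬¬(T ∨ F)
  →4  (¬F ∧ ¬(F ∨ T)) ∨ ¬¬(T ∨ F)
  →5  (T ∧ ¬(F ∨ T)) ∨ ¬¬(T ∨ F)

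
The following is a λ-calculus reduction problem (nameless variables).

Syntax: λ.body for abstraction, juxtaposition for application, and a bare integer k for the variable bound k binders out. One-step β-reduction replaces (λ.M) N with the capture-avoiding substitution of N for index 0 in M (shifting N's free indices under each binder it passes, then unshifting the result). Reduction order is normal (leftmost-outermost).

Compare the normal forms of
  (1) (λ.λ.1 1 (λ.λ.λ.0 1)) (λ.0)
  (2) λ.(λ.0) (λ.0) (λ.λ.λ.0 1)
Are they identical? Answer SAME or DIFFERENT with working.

Answer: SAME — A ⇓ λ.λ.λ.λ.0 1, B ⇓ λ.λ.λ.λ.0 1

Derivation:
Term A:
  start: (λ.λ.1 1 (λ.λ.λ.0 1)) (λ.0)
  →1  λ.(λ.0) (λ.0) (λ.λ.λ.0 1)
  →2  λ.(λ.0) (λ.λ.λ.0 1)
  →3  λ.λ.λ.λ.0 1

Term B:
  start: λ.(λ.0) (λ.0) (λ.λ.λ.0 1)
  →1  λ.(λ.0) (λ.λ.λ.0 1)
  →2  λ.λ.λ.λ.0 1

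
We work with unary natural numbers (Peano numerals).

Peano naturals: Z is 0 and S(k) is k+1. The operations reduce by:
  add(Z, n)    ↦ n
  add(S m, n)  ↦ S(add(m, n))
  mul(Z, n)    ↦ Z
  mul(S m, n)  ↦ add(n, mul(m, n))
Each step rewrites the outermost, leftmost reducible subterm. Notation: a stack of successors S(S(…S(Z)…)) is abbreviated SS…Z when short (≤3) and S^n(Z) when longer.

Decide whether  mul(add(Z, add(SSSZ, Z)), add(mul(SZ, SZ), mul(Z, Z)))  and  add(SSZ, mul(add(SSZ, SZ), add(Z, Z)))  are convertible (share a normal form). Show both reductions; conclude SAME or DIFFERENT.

Term A:
  start: mul(add(Z, add(SSSZ, Z)), add(mul(SZ, SZ), mul(Z, Z)))
  step 1: mul(add(SSSZ, Z), add(mul(SZ, SZ), mul(Z, Z)))
  step 2: mul(S(add(SSZ, Z)), add(mul(SZ, SZ), mul(Z, Z)))
  step 3: add(add(mul(SZ, SZ), mul(Z, Z)), mul(add(SSZ, Z), add(mul(SZ, SZ), mul(Z, Z))))
  step 4: add(add(add(SZ, mul(Z, SZ)), mul(Z, Z)), mul(add(SSZ, Z), add(mul(SZ, SZ), mul(Z, Z))))
  step 5: add(add(S(add(Z, mul(Z, SZ))), mul(Z, Z)), mul(add(SSZ, Z), add(mul(SZ, SZ), mul(Z, Z))))
  step 6: add(S(add(add(Z, mul(Z, SZ)), mul(Z, Z))), mul(add(SSZ, Z), add(mul(SZ, SZ), mul(Z, Z))))
  step 7: S(add(add(add(Z, mul(Z, SZ)), mul(Z, Z)), mul(add(SSZ, Z), add(mul(SZ, SZ), mul(Z, Z)))))
  step 8: S(add(add(mul(Z, SZ), mul(Z, Z)), mul(add(SSZ, Z), add(mul(SZ, SZ), mul(Z, Z)))))
  step 9: S(add(add(Z, mul(Z, Z)), mul(add(SSZ, Z), add(mul(SZ, SZ), mul(Z, Z)))))
  step 10: S(add(mul(Z, Z), mul(add(SSZ, Z), add(mul(SZ, SZ), mul(Z, Z)))))
  step 11: S(add(Z, mul(add(SSZ, Z), add(mul(SZ, SZ), mul(Z, Z)))))
  step 12: S(mul(add(SSZ, Z), add(mul(SZ, SZ), mul(Z, Z))))
  step 13: S(mul(S(add(SZ, Z)), add(mul(SZ, SZ), mul(Z, Z))))
  step 14: S(add(add(mul(SZ, SZ), mul(Z, Z)), mul(add(SZ, Z), add(mul(SZ, SZ), mul(Z, Z)))))
  step 15: S(add(add(add(SZ, mul(Z, SZ)), mul(Z, Z)), mul(add(SZ, Z), add(mul(SZ, SZ), mul(Z, Z)))))
  step 16: S(add(add(S(add(Z, mul(Z, SZ))), mul(Z, Z)), mul(add(SZ, Z), add(mul(SZ, SZ), mul(Z, Z)))))
  step 17: S(add(S(add(add(Z, mul(Z, SZ)), mul(Z, Z))), mul(add(SZ, Z), add(mul(SZ, SZ), mul(Z, Z)))))
  step 18: S(S(add(add(add(Z, mul(Z, SZ)), mul(Z, Z)), mul(add(SZ, Z), add(mul(SZ, SZ), mul(Z, Z))))))
  step 19: S(S(add(add(mul(Z, SZ), mul(Z, Z)), mul(add(SZ, Z), add(mul(SZ, SZ), mul(Z, Z))))))
  step 20: S(S(add(add(Z, mul(Z, Z)), mul(add(SZ, Z), add(mul(SZ, SZ), mul(Z, Z))))))
  step 21: S(S(add(mul(Z, Z), mul(add(SZ, Z), add(mul(SZ, SZ), mul(Z, Z))))))
  step 22: S(S(add(Z, mul(add(SZ, Z), add(mul(SZ, SZ), mul(Z, Z))))))
  step 23: S(S(mul(add(SZ, Z), add(mul(SZ, SZ), mul(Z, Z)))))
  step 24: S(S(mul(S(add(Z, Z)), add(mul(SZ, SZ), mul(Z, Z)))))
  step 25: S(S(add(add(mul(SZ, SZ), mul(Z, Z)), mul(add(Z, Z), add(mul(SZ, SZ), mul(Z, Z))))))
  step 26: S(S(add(add(add(SZ, mul(Z, SZ)), mul(Z, Z)), mul(add(Z, Z), add(mul(SZ, SZ), mul(Z, Z))))))
  step 27: S(S(add(add(S(add(Z, mul(Z, SZ))), mul(Z, Z)), mul(add(Z, Z), add(mul(SZ, SZ), mul(Z, Z))))))
  step 28: S(S(add(S(add(add(Z, mul(Z, SZ)), mul(Z, Z))), mul(add(Z, Z), add(mul(SZ, SZ), mul(Z, Z))))))
  step 29: S(S(S(add(add(add(Z, mul(Z, SZ)), mul(Z, Z)), mul(add(Z, Z), add(mul(SZ, SZ), mul(Z, Z)))))))
  step 30: S(S(S(add(add(mul(Z, SZ), mul(Z, Z)), mul(add(Z, Z), add(mul(SZ, SZ), mul(Z, Z)))))))
  step 31: S(S(S(add(add(Z, mul(Z, Z)), mul(add(Z, Z), add(mul(SZ, SZ), mul(Z, Z)))))))
  step 32: S(S(S(add(mul(Z, Z), mul(add(Z, Z), add(mul(SZ, SZ), mul(Z, Z)))))))
  step 33: S(S(S(add(Z, mul(add(Z, Z), add(mul(SZ, SZ), mul(Z, Z)))))))
  step 34: S(S(S(mul(add(Z, Z), add(mul(SZ, SZ), mul(Z, Z))))))
  step 35: S(S(S(mul(Z, add(mul(SZ, SZ), mul(Z, Z))))))
  step 36: SSSZ

Term B:
  start: add(SSZ, mul(add(SSZ, SZ), add(Z, Z)))
  step 1: S(add(SZ, mul(add(SSZ, SZ), add(Z, Z))))
  step 2: S(S(add(Z, mul(add(SSZ, SZ), add(Z, Z)))))
  step 3: S(S(mul(add(SSZ, SZ), add(Z, Z))))
  step 4: S(S(mul(S(add(SZ, SZ)), add(Z, Z))))
  step 5: S(S(add(add(Z, Z), mul(add(SZ, SZ), add(Z, Z)))))
  step 6: S(S(add(Z, mul(add(SZ, SZ), add(Z, Z)))))
  step 7: S(S(mul(add(SZ, SZ), add(Z, Z))))
  step 8: S(S(mul(S(add(Z, SZ)), add(Z, Z))))
  step 9: S(S(add(add(Z, Z), mul(add(Z, SZ), add(Z, Z)))))
  step 10: S(S(add(Z, mul(add(Z, SZ), add(Z, Z)))))
  step 11: S(S(mul(add(Z, SZ), add(Z, Z))))
  step 12: S(S(mul(SZ, add(Z, Z))))
  step 13: S(S(add(add(Z, Z), mul(Z, add(Z, Z)))))
  step 14: S(S(add(Z, mul(Z, add(Z, Z)))))
  step 15: S(S(mul(Z, add(Z, Z))))
  step 16: SSZ

Answer: DIFFERENT — A ⇓ SSSZ, B ⇓ SSZ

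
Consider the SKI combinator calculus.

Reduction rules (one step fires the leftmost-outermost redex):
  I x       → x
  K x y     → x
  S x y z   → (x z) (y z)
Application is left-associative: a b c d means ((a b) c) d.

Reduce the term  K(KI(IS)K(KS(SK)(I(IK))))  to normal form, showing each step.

Answer: normal form = K(K(SK))  (in 5 steps)

Derivation:
  start: K(KI(IS)K(KS(SK)(I(IK))))
  →1  K(IK(KS(SK)(I(IK))))
  →2  K(K(KS(SK)(I(IK))))
  →3  K(K(S(I(IK))))
  →4  K(K(S(IK)))
  →5  K(K(SK))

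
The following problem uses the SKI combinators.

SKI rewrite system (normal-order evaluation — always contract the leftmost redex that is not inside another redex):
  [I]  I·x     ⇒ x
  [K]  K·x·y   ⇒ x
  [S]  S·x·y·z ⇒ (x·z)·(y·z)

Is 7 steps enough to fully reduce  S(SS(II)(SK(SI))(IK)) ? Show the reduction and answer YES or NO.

  start: S(SS(II)(SK(SI))(IK))
  →1  S(S(SK(SI))(II(SK(SI)))(IK))
  →2  S(SK(SI)(IK)(II(SK(SI))(IK)))
  →3  S(K(IK)(SI(IK))(II(SK(SI))(IK)))
  →4  S(IK(II(SK(SI))(IK)))
  →5  S(K(II(SK(SI))(IK)))
  →6  S(K(I(SK(SI))(IK)))
  →7  S(K(SK(SI)(IK)))

Answer: NO — after 7 steps the term is S(K(SK(SI)(IK))), not yet normal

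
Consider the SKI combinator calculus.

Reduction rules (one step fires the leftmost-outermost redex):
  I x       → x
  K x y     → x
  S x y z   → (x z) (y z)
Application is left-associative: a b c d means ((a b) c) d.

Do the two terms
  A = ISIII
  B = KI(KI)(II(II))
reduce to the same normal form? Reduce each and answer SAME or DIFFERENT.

Answer: SAME — A ⇓ I, B ⇓ I

Working:
Term A:
  start: ISIII
  [1] SIII
  [2] II(II)
  [3] I(II)
  [4] II
  [5] I

Term B:
  start: KI(KI)(II(II))
  [1] I(II(II))
  [2] II(II)
  [3] I(II)
  [4] II
  [5] I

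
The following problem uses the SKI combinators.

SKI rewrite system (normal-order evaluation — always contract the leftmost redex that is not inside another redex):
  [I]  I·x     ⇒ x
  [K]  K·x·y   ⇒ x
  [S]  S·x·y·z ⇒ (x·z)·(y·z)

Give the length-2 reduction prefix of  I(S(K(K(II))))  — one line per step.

Answer: after 2 steps: S(K(KI))

Reduction:
  start: I(S(K(K(II))))
  step 1: S(K(K(II)))
  step 2: S(K(KI))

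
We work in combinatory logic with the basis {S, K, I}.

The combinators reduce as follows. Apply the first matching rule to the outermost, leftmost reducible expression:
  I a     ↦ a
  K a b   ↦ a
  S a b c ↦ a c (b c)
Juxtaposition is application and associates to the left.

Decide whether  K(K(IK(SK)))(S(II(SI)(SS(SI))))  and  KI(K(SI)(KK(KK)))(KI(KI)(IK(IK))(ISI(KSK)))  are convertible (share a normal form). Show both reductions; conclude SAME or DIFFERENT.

Answer: DIFFERENT — A ⇓ K(K(SK)), B ⇓ K

Working:
Term A:
  start: K(K(IK(SK)))(S(II(SI)(SS(SI))))
  →1  K(IK(SK))
  →2  K(K(SK))

Term B:
  start: KI(K(SI)(KK(KK)))(KI(KI)(IK(IK))(ISI(KSK)))
  →1  I(KI(KI)(IK(IK))(ISI(KSK)))
  →2  KI(KI)(IK(IK))(ISI(KSK))
  →3  I(IK(IK))(ISI(KSK))
  →4  IK(IK)(ISI(KSK))
  →5  K(IK)(ISI(KSK))
  →6  IK
  →7  K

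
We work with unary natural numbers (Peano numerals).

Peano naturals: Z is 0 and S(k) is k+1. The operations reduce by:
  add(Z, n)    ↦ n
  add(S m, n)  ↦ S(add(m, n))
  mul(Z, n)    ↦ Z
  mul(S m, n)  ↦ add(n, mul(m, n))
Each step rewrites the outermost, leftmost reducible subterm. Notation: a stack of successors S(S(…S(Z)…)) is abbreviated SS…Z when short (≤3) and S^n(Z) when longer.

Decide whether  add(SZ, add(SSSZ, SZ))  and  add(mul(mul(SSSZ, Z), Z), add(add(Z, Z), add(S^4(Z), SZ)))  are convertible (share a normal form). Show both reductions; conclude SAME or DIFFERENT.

Answer: SAME — A ⇓ S^5(Z), B ⇓ S^5(Z)

Working:
Term A:
  start: add(SZ, add(SSSZ, SZ))
  step 1: S(add(Z, add(SSSZ, SZ)))
  step 2: S(add(SSSZ, SZ))
  step 3: S(S(add(SSZ, SZ)))
  step 4: S(S(S(add(SZ, SZ))))
  step 5: S(S(S(S(add(Z, SZ)))))
  step 6: S^5(Z)

Term B:
  start: add(mul(mul(SSSZ, Z), Z), add(add(Z, Z), add(S^4(Z), SZ)))
  step 1: add(mul(add(Z, mul(SSZ, Z)), Z), add(add(Z, Z), add(S^4(Z), SZ)))
  step 2: add(mul(mul(SSZ, Z), Z), add(add(Z, Z), add(S^4(Z), SZ)))
  step 3: add(mul(add(Z, mul(SZ, Z)), Z), add(add(Z, Z), add(S^4(Z), SZ)))
  step 4: add(mul(mul(SZ, Z), Z), add(add(Z, Z), add(S^4(Z), SZ)))
  step 5: add(mul(add(Z, mul(Z, Z)), Z), add(add(Z, Z), add(S^4(Z), SZ)))
  step 6: add(mul(mul(Z, Z), Z), add(add(Z, Z), add(S^4(Z), SZ)))
  step 7: add(mul(Z, Z), add(add(Z, Z), add(S^4(Z), SZ)))
  step 8: add(Z, add(add(Z, Z), add(S^4(Z), SZ)))
  step 9: add(add(Z, Z), add(S^4(Z), SZ))
  step 10: add(Z, add(S^4(Z), SZ))
  step 11: add(S^4(Z), SZ)
  step 12: S(add(SSSZ, SZ))
  step 13: S(S(add(SSZ, SZ)))
  step 14: S(S(S(add(SZ, SZ))))
  step 15: S(S(S(S(add(Z, SZ)))))
  step 16: S^5(Z)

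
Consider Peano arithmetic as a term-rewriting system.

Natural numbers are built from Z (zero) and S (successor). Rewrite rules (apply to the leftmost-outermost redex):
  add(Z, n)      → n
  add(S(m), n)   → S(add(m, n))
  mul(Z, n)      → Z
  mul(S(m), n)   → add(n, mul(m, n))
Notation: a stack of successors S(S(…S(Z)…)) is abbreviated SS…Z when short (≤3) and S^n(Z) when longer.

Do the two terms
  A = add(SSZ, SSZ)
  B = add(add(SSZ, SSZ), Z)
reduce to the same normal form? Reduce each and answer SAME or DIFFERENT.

Answer: SAME — A ⇓ S^4(Z), B ⇓ S^4(Z)

Reduction:
Term A:
  start: add(SSZ, SSZ)
  [1] S(add(SZ, SSZ))
  [2] S(S(add(Z, SSZ)))
  [3] S^4(Z)

Term B:
  start: add(add(SSZ, SSZ), Z)
  [1] add(S(add(SZ, SSZ)), Z)
  [2] S(add(add(SZ, SSZ), Z))
  [3] S(add(S(add(Z, SSZ)), Z))
  [4] S(S(add(add(Z, SSZ), Z)))
  [5] S(S(add(SSZ, Z)))
  [6] S(S(S(add(SZ, Z))))
  [7] S(S(S(S(add(Z, Z)))))
  [8] S^4(Z)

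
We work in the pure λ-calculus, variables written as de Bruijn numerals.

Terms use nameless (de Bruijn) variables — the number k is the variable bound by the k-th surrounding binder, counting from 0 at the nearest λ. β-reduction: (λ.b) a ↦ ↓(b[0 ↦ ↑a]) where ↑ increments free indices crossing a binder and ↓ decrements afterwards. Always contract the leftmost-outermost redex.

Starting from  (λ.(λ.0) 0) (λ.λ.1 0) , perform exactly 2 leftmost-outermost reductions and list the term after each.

  start: (λ.(λ.0) 0) (λ.λ.1 0)
  step 1: (λ.0) (λ.λ.1 0)
  step 2: λ.λ.1 0

Answer: after 2 steps: λ.λ.1 0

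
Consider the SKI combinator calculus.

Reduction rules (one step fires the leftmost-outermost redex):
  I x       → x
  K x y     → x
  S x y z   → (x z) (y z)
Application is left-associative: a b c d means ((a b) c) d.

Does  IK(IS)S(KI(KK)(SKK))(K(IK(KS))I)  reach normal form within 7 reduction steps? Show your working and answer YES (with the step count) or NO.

  start: IK(IS)S(KI(KK)(SKK))(K(IK(KS))I)
  step 1: K(IS)S(KI(KK)(SKK))(K(IK(KS))I)
  step 2: IS(KI(KK)(SKK))(K(IK(KS))I)
  step 3: S(KI(KK)(SKK))(K(IK(KS))I)
  step 4: S(I(SKK))(K(IK(KS))I)
  step 5: S(SKK)(K(IK(KS))I)
  step 6: S(SKK)(IK(KS))
  step 7: S(SKK)(K(KS))

Answer: YES — reaches normal form S(SKK)(K(KS)) in 7 ≤ 7 steps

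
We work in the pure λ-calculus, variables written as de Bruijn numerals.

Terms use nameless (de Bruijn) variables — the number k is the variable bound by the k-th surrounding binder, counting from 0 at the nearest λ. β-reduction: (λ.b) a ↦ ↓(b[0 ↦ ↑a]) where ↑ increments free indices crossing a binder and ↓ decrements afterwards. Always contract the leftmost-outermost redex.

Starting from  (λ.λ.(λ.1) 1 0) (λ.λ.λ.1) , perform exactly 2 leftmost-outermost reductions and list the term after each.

Answer: after 2 steps: λ.0 0

Reduction:
  start: (λ.λ.(λ.1) 1 0) (λ.λ.λ.1)
  →1  λ.(λ.1) (λ.λ.λ.1) 0
  →2  λ.0 0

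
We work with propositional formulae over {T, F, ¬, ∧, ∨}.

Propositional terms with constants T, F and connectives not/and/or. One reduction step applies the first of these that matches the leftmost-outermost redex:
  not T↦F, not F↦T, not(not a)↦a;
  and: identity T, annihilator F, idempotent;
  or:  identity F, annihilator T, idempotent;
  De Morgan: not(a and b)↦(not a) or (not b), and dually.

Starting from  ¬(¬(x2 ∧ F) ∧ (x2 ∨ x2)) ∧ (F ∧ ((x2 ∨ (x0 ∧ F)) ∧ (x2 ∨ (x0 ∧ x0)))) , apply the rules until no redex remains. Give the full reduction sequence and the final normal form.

  start: ¬(¬(x2 ∧ F) ∧ (x2 ∨ x2)) ∧ (F ∧ ((x2 ∨ (x0 ∧ F)) ∧ (x2 ∨ (x0 ∧ x0))))
  →1  (¬¬(x2 ∧ F) ∨ ¬(x2 ∨ x2)) ∧ (F ∧ ((x2 ∨ (x0 ∧ F)) ∧ (x2 ∨ (x0 ∧ x0))))
  →2  ((x2 ∧ F) ∨ ¬(x2 ∨ x2)) ∧ (F ∧ ((x2 ∨ (x0 ∧ F)) ∧ (x2 ∨ (x0 ∧ x0))))
  →3  (F ∨ ¬(x2 ∨ x2)) ∧ (F ∧ ((x2 ∨ (x0 ∧ F)) ∧ (x2 ∨ (x0 ∧ x0))))
  →4  ¬(x2 ∨ x2) ∧ (F ∧ ((x2 ∨ (x0 ∧ F)) ∧ (x2 ∨ (x0 ∧ x0))))
  →5  (¬x2 ∧ ¬x2) ∧ (F ∧ ((x2 ∨ (x0 ∧ F)) ∧ (x2 ∨ (x0 ∧ x0))))
  →6  ¬x2 ∧ (F ∧ ((x2 ∨ (x0 ∧ F)) ∧ (x2 ∨ (x0 ∧ x0))))
  →7  ¬x2 ∧ F
  →8  F

Answer: normal form = F  (in 8 steps)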